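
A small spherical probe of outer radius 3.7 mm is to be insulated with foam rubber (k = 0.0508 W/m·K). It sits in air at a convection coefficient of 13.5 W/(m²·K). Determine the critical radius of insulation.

r_cr ≈ 7.53 mm

For a sphere r_cr = 2k/h = 2×0.0508/13.5
r_cr = 7.53 mm; since the bare radius (3.7 mm) is below r_cr, adding a thin layer of insulation will *increase* heat loss.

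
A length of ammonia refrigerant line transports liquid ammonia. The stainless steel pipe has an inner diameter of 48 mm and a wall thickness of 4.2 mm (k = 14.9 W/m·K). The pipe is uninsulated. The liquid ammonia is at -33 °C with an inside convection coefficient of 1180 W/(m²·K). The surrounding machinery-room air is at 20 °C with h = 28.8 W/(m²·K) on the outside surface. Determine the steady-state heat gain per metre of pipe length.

For a radial system each layer contributes R = ln(r_out/r_in)/(2πkL); films add R = 1/(hA).
R_inner film = 1/(h_i·2πr₁L) = 1/(1180×2π×0.024×1) = 0.00562 K/W
R_stainless steel pipe wall = ln(28.2/24)/(2π×14.9×1) = 0.001723 K/W
R_outer film = 1/(h_o·2πr_oL) = 1/(28.8×2π×0.0282×1) = 0.196 K/W
R_total = 0.2033 K/W
Q = ΔT/R_total = 53/0.2033

q′ ≈ 261 W/m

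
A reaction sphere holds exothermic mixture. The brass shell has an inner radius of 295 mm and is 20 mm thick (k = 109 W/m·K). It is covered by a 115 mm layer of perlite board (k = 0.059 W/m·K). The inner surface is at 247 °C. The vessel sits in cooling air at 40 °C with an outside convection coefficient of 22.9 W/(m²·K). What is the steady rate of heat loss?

Q ≈ 178 W

For a spherical shell R = (1/r₁ − 1/r₂)/(4πk); film R = 1/(h·4πr²). In series:
R_brass shell = (1/0.295 − 1/0.315)/(4π×109) = 1.571×10^-4 K/W
R_perlite board = (1/0.315 − 1/0.43)/(4π×0.059) = 1.145 K/W
R_outer film = 1/(h·4πr_o²) = 1/(22.9×4π×0.43²) = 0.01879 K/W
R_total = 1.164 K/W
Q = ΔT/R_total = 207/1.164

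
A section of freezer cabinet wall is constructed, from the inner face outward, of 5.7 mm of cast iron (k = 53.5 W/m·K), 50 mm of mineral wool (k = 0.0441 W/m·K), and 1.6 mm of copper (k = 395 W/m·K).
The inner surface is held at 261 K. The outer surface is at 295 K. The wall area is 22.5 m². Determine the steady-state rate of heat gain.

Q ≈ 675 W

Using the resistance-network approach (series):
R_cast iron = L/(kA) = 0.0057/(53.5×22.5) = 4.735×10^-6 K/W
R_mineral wool = L/(kA) = 0.05/(0.0441×22.5) = 0.05039 K/W
R_copper = L/(kA) = 0.0016/(395×22.5) = 1.8×10^-7 K/W
R_total = 0.0504 K/W
Q = ΔT / R_total = 34 / 0.0504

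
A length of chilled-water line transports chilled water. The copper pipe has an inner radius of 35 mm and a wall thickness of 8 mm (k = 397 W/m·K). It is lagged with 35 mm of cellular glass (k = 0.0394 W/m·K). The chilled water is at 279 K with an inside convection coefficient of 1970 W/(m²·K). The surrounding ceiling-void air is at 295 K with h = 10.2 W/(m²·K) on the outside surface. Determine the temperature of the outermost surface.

T ≈ 294 K

Treating each annulus and film as a series resistance:
R_inner film = 1/(h_i·2πr₁L) = 1/(1970×2π×0.035×1) = 0.002308 K/W
R_copper pipe wall = ln(43/35)/(2π×397×1) = 8.252×10^-5 K/W
R_cellular glass = ln(78/43)/(2π×0.0394×1) = 2.406 K/W
R_outer film = 1/(h_o·2πr_oL) = 1/(10.2×2π×0.078×1) = 0.2 K/W
R_total = 2.608 K/W
Q = ΔT/R_total = 16/2.608
Q = 6.14 W/m
T_interface = T_inner + Q·ΣR(inner→interface) = 279 + 6.14×2.408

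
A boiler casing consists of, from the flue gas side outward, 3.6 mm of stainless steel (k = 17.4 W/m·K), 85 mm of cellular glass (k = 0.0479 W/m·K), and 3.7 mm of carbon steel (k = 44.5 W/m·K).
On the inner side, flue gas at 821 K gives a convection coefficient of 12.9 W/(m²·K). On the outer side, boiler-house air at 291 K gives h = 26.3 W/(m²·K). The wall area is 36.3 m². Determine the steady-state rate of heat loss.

Treating each layer as a thermal resistance in series:
R_inner film = 1/(h_i·A) = 1/(12.9×36.3) = 0.002136 K/W
R_stainless steel = L/(kA) = 0.0036/(17.4×36.3) = 5.7×10^-6 K/W
R_cellular glass = L/(kA) = 0.085/(0.0479×36.3) = 0.04889 K/W
R_carbon steel = L/(kA) = 0.0037/(44.5×36.3) = 2.291×10^-6 K/W
R_outer film = 1/(h_o·A) = 1/(26.3×36.3) = 0.001047 K/W
R_total = 0.05208 K/W
Q = ΔT / R_total = 530 / 0.05208

Q ≈ 10200 W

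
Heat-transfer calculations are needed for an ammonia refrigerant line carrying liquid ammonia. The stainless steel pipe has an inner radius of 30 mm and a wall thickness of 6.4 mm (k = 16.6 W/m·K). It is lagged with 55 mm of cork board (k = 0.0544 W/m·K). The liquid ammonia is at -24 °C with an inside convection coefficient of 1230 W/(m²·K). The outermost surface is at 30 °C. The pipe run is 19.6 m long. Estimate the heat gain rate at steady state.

Q ≈ 392 W

Treating each annulus and film as a series resistance:
R_inner film = 1/(h_i·2πr₁L) = 1/(1230×2π×0.03×19.6) = 2.201×10^-4 K/W
R_stainless steel pipe wall = ln(36.4/30)/(2π×16.6×19.6) = 9.459×10^-5 K/W
R_cork board = ln(91.4/36.4)/(2π×0.0544×19.6) = 0.1374 K/W
R_total = 0.1377 K/W
Q = ΔT/R_total = 54/0.1377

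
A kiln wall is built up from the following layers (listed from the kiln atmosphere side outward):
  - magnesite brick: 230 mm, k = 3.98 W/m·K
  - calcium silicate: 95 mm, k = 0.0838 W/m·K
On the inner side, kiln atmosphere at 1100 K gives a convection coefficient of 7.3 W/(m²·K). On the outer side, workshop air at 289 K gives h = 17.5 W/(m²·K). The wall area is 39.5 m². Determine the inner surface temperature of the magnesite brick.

T ≈ 1020 K

Thermal resistances in series:
R_inner film = 1/(h_i·A) = 1/(7.3×39.5) = 0.003468 K/W
R_magnesite brick = L/(kA) = 0.23/(3.98×39.5) = 0.001463 K/W
R_calcium silicate = L/(kA) = 0.095/(0.0838×39.5) = 0.0287 K/W
R_outer film = 1/(h_o·A) = 1/(17.5×39.5) = 0.001447 K/W
R_total = 0.03508 K/W;  Q = ΔT/R_total = 811/0.03508 = 23120 W
T_interface = T_inner − Q·ΣR(inner→interface) = 1100 − 23100×0.003468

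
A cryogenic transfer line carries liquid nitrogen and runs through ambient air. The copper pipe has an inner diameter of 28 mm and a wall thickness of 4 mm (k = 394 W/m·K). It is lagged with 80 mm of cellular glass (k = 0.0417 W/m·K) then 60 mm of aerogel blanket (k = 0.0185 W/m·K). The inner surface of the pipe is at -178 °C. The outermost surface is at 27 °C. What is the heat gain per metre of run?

q′ ≈ 19.4 W/m

Radial resistances (cylindrical: R_cond = ln(r_o/r_i)/(2πkL), R_conv = 1/(h·2πrL)):
R_copper pipe wall = ln(18/14)/(2π×394×1) = 1.015×10^-4 K/W
R_cellular glass = ln(98/18)/(2π×0.0417×1) = 6.468 K/W
R_aerogel blanket = ln(158/98)/(2π×0.0185×1) = 4.109 K/W
R_total = 10.58 K/W
Q = ΔT/R_total = 205/10.58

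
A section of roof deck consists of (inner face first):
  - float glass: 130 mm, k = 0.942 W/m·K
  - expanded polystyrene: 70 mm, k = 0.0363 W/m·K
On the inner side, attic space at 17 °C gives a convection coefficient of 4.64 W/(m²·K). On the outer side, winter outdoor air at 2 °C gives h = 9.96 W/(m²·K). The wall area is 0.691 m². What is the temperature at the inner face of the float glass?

Model the wall as resistances in series:
R_inner film = 1/(h_i·A) = 1/(4.64×0.691) = 0.3119 K/W
R_float glass = L/(kA) = 0.13/(0.942×0.691) = 0.1997 K/W
R_expanded polystyrene = L/(kA) = 0.07/(0.0363×0.691) = 2.791 K/W
R_outer film = 1/(h_o·A) = 1/(9.96×0.691) = 0.1453 K/W
R_total = 3.448 K/W;  Q = ΔT/R_total = 15/3.448 = 4.351 W
T_interface = T_inner − Q·ΣR(inner→interface) = 17 − 4.35×0.3119

T ≈ 15.6 °C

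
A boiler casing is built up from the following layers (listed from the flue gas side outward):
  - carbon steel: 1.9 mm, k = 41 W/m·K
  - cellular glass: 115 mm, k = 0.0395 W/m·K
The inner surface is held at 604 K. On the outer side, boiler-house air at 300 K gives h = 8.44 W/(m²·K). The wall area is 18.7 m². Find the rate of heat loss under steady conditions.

Treating each layer as a thermal resistance in series:
R_carbon steel = L/(kA) = 0.0019/(41×18.7) = 2.478×10^-6 K/W
R_cellular glass = L/(kA) = 0.115/(0.0395×18.7) = 0.1557 K/W
R_outer film = 1/(h_o·A) = 1/(8.44×18.7) = 0.006336 K/W
R_total = 0.162 K/W
Q = ΔT / R_total = 304 / 0.162

Q ≈ 1880 W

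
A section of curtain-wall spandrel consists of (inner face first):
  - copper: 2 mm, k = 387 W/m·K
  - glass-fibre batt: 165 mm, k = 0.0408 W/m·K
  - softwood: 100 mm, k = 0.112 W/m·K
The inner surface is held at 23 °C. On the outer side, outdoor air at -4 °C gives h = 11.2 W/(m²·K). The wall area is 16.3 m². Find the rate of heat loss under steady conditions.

Q ≈ 87.6 W

Thermal resistances in series:
R_copper = L/(kA) = 0.002/(387×16.3) = 3.171×10^-7 K/W
R_glass-fibre batt = L/(kA) = 0.165/(0.0408×16.3) = 0.2481 K/W
R_softwood = L/(kA) = 0.1/(0.112×16.3) = 0.05478 K/W
R_outer film = 1/(h_o·A) = 1/(11.2×16.3) = 0.005478 K/W
R_total = 0.3084 K/W
Q = ΔT / R_total = 27 / 0.3084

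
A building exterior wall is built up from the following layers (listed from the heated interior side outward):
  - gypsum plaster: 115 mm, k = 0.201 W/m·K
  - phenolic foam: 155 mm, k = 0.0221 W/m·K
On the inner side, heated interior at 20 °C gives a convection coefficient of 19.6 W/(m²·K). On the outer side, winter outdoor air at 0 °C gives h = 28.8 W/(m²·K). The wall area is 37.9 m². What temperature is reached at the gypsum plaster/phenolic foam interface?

Thermal resistances in series:
R_inner film = 1/(h_i·A) = 1/(19.6×37.9) = 0.001346 K/W
R_gypsum plaster = L/(kA) = 0.115/(0.201×37.9) = 0.0151 K/W
R_phenolic foam = L/(kA) = 0.155/(0.0221×37.9) = 0.1851 K/W
R_outer film = 1/(h_o·A) = 1/(28.8×37.9) = 9.162×10^-4 K/W
R_total = 0.2024 K/W;  Q = ΔT/R_total = 20/0.2024 = 98.81 W
T_interface = T_inner − Q·ΣR(inner→interface) = 20 − 98.8×0.01644

T ≈ 18.4 °C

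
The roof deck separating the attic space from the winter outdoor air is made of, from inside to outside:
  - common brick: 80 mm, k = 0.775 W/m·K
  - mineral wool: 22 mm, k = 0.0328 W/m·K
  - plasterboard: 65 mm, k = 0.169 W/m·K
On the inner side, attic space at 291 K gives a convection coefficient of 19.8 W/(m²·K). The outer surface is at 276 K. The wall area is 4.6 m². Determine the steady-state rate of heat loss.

Q ≈ 57.1 W

Model the wall as resistances in series:
R_inner film = 1/(h_i·A) = 1/(19.8×4.6) = 0.01098 K/W
R_common brick = L/(kA) = 0.08/(0.775×4.6) = 0.02244 K/W
R_mineral wool = L/(kA) = 0.022/(0.0328×4.6) = 0.1458 K/W
R_plasterboard = L/(kA) = 0.065/(0.169×4.6) = 0.08361 K/W
R_total = 0.2628 K/W
Q = ΔT / R_total = 15 / 0.2628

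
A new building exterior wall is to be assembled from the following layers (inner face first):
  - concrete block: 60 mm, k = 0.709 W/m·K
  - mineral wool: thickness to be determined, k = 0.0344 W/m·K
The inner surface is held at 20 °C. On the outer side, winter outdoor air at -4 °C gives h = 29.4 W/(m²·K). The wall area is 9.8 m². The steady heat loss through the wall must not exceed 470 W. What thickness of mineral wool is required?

L ≈ 13.1 mm

Thermal resistances in series:
R_concrete block = L/(kA) = 0.06/(0.709×9.8) = 0.008635 K/W
R_outer film = 1/(h_o·A) = 1/(29.4×9.8) = 0.003471 K/W
Sum of the known resistances R_other = 0.01211 K/W
Required total resistance R_tot = ΔT/Q_allow = 24/470 = 0.05106 K/W
R_mineral wool = R_tot − R_other = 0.03896 K/W
L = R·k·A = 0.03896×0.0344×9.8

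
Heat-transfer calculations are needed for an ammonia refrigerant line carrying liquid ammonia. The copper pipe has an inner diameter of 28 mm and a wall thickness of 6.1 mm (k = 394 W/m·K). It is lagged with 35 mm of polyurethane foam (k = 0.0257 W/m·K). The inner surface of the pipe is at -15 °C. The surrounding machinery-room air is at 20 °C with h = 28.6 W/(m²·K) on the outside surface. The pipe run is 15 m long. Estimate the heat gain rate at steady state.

Q ≈ 82.7 W

Cylindrical conduction, so R = ln(r₂/r₁)/(2πkL) per layer, in series:
R_copper pipe wall = ln(20.1/14)/(2π×394×15) = 9.739×10^-6 K/W
R_polyurethane foam = ln(55.1/20.1)/(2π×0.0257×15) = 0.4163 K/W
R_outer film = 1/(h_o·2πr_oL) = 1/(28.6×2π×0.0551×15) = 0.006733 K/W
R_total = 0.4231 K/W
Q = ΔT/R_total = 35/0.4231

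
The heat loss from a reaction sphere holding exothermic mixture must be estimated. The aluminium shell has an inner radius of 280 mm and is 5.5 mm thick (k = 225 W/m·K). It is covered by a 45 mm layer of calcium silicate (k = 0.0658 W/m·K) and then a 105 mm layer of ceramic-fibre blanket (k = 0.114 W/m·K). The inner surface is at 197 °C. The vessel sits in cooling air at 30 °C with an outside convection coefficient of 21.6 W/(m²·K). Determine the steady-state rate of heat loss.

Q ≈ 151 W

Spherical conduction: R = (1/r_in − 1/r_out)/(4πk) per layer; series-sum.
R_aluminium shell = (1/0.28 − 1/0.2855)/(4π×225) = 2.433×10^-5 K/W
R_calcium silicate = (1/0.2855 − 1/0.3305)/(4π×0.0658) = 0.5768 K/W
R_ceramic-fibre blanket = (1/0.3305 − 1/0.4355)/(4π×0.114) = 0.5092 K/W
R_outer film = 1/(h·4πr_o²) = 1/(21.6×4π×0.4355²) = 0.01942 K/W
R_total = 1.105 K/W
Q = ΔT/R_total = 167/1.105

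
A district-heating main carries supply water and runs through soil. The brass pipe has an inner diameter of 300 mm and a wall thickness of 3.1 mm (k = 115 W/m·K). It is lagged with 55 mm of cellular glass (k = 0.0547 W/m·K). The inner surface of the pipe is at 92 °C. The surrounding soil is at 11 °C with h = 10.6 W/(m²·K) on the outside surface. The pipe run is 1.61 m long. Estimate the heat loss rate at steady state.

Q ≈ 135 W

Treating each annulus and film as a series resistance:
R_brass pipe wall = ln(153.1/150)/(2π×115×1.61) = 1.758×10^-5 K/W
R_cellular glass = ln(208.1/153.1)/(2π×0.0547×1.61) = 0.5547 K/W
R_outer film = 1/(h_o·2πr_oL) = 1/(10.6×2π×0.2081×1.61) = 0.04481 K/W
R_total = 0.5995 K/W
Q = ΔT/R_total = 81/0.5995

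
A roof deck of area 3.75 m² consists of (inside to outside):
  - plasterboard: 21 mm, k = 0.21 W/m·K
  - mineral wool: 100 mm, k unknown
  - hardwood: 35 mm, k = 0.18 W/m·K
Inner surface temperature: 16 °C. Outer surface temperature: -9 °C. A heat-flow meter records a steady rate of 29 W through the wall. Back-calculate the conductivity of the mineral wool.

Using the resistance-network approach (series):
R_plasterboard = L/(kA) = 0.021/(0.21×3.75) = 0.02667 K/W
R_hardwood = L/(kA) = 0.035/(0.18×3.75) = 0.05185 K/W
Sum of known resistances R_other = 0.07852 K/W
Total R = ΔT/Q = 25/29 = 0.8621 K/W
R_mineral wool = R_total − R_other = 0.7836 K/W
k = L/(R·A) = 0.1/(0.7836×3.75)

k ≈ 0.034 W/(m·K)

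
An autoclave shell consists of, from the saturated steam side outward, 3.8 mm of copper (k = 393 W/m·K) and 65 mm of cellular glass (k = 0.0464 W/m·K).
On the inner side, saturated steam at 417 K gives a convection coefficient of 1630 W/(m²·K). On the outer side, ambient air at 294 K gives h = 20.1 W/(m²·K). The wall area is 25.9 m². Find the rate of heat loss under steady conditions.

Q ≈ 2200 W

Treating each layer as a thermal resistance in series:
R_inner film = 1/(h_i·A) = 1/(1630×25.9) = 2.369×10^-5 K/W
R_copper = L/(kA) = 0.0038/(393×25.9) = 3.733×10^-7 K/W
R_cellular glass = L/(kA) = 0.065/(0.0464×25.9) = 0.05409 K/W
R_outer film = 1/(h_o·A) = 1/(20.1×25.9) = 0.001921 K/W
R_total = 0.05603 K/W
Q = ΔT / R_total = 123 / 0.05603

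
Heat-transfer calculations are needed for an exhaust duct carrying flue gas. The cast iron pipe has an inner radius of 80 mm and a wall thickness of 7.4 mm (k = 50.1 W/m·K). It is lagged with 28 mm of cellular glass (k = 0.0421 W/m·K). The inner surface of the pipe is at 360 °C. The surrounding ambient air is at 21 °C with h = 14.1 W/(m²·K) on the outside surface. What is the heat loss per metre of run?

Radial resistances (cylindrical: R_cond = ln(r_o/r_i)/(2πkL), R_conv = 1/(h·2πrL)):
R_cast iron pipe wall = ln(87.4/80)/(2π×50.1×1) = 2.81×10^-4 K/W
R_cellular glass = ln(115.4/87.4)/(2π×0.0421×1) = 1.051 K/W
R_outer film = 1/(h_o·2πr_oL) = 1/(14.1×2π×0.1154×1) = 0.09781 K/W
R_total = 1.149 K/W
Q = ΔT/R_total = 339/1.149

q′ ≈ 295 W/m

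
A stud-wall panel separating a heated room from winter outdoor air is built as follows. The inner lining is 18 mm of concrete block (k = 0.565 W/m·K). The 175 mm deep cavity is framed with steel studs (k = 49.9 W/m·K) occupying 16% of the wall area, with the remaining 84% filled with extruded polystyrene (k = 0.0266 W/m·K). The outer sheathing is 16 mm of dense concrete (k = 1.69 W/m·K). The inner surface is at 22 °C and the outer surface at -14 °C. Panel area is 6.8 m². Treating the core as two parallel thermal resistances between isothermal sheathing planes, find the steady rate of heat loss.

Sheathing layers in series; stud and cavity paths in parallel between them.
R_inner = 0.018/(0.565×6.8) = 0.004685 K/W
R_stud  = 0.175/(49.9×0.16×6.8) = 0.003223 K/W
R_cav   = 0.175/(0.0266×0.84×6.8) = 1.152 K/W
1/R_core = 1/R_stud + 1/R_cav → R_core = 0.003214 K/W
R_outer = 0.016/(1.69×6.8) = 0.001392 K/W
R_total = 0.009292 K/W
Q = ΔT/R_total = 36/0.009292

Q ≈ 3870 W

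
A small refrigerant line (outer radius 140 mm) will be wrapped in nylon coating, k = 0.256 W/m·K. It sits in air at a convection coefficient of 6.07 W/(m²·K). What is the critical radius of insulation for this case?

For a cylinder r_cr = k/h = 0.256/6.07
r_cr = 42.2 mm; since the bare radius (140 mm) is above r_cr, any added insulation will reduce heat loss.

r_cr ≈ 42.2 mm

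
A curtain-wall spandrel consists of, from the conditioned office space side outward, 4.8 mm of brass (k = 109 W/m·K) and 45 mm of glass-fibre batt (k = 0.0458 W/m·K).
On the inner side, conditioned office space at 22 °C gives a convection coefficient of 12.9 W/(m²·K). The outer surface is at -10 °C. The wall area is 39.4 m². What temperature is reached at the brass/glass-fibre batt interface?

T ≈ 19.7 °C

Using the resistance-network approach (series):
R_inner film = 1/(h_i·A) = 1/(12.9×39.4) = 0.001967 K/W
R_brass = L/(kA) = 0.0048/(109×39.4) = 1.118×10^-6 K/W
R_glass-fibre batt = L/(kA) = 0.045/(0.0458×39.4) = 0.02494 K/W
R_total = 0.02691 K/W;  Q = ΔT/R_total = 32/0.02691 = 1189 W
T_interface = T_inner − Q·ΣR(inner→interface) = 22 − 1190×0.001969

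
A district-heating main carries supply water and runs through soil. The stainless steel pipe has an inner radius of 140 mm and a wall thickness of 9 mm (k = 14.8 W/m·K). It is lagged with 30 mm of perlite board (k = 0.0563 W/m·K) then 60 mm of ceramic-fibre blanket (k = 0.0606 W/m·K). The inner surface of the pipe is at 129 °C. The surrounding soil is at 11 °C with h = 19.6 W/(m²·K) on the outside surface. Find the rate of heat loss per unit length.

q′ ≈ 89.9 W/m

Cylindrical conduction, so R = ln(r₂/r₁)/(2πkL) per layer, in series:
R_stainless steel pipe wall = ln(149/140)/(2π×14.8×1) = 6.7×10^-4 K/W
R_perlite board = ln(179/149)/(2π×0.0563×1) = 0.5186 K/W
R_ceramic-fibre blanket = ln(239/179)/(2π×0.0606×1) = 0.7592 K/W
R_outer film = 1/(h_o·2πr_oL) = 1/(19.6×2π×0.239×1) = 0.03398 K/W
R_total = 1.312 K/W
Q = ΔT/R_total = 118/1.312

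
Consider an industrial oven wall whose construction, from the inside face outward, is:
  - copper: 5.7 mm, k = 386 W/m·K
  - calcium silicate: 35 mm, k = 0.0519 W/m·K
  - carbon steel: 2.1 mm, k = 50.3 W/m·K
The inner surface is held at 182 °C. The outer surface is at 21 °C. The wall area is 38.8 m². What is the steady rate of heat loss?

Thermal resistances in series:
R_copper = L/(kA) = 0.0057/(386×38.8) = 3.806×10^-7 K/W
R_calcium silicate = L/(kA) = 0.035/(0.0519×38.8) = 0.01738 K/W
R_carbon steel = L/(kA) = 0.0021/(50.3×38.8) = 1.076×10^-6 K/W
R_total = 0.01738 K/W
Q = ΔT / R_total = 161 / 0.01738

Q ≈ 9260 W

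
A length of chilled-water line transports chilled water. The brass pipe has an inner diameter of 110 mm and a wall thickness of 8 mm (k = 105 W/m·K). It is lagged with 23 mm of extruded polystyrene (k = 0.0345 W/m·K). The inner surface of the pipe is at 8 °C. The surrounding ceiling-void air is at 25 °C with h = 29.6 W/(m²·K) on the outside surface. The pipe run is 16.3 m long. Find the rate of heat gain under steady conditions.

Radial resistances (cylindrical: R_cond = ln(r_o/r_i)/(2πkL), R_conv = 1/(h·2πrL)):
R_brass pipe wall = ln(63/55)/(2π×105×16.3) = 1.263×10^-5 K/W
R_extruded polystyrene = ln(86/63)/(2π×0.0345×16.3) = 0.08808 K/W
R_outer film = 1/(h_o·2πr_oL) = 1/(29.6×2π×0.086×16.3) = 0.003836 K/W
R_total = 0.09193 K/W
Q = ΔT/R_total = 17/0.09193

Q ≈ 185 W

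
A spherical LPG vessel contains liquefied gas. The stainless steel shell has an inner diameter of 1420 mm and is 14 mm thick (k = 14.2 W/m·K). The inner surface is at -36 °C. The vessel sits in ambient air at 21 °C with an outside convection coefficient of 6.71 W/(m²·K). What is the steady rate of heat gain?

Q ≈ 2500 W

For a spherical shell R = (1/r₁ − 1/r₂)/(4πk); film R = 1/(h·4πr²). In series:
R_stainless steel shell = (1/0.71 − 1/0.724)/(4π×14.2) = 1.526×10^-4 K/W
R_outer film = 1/(h·4πr_o²) = 1/(6.71×4π×0.724²) = 0.02263 K/W
R_total = 0.02278 K/W
Q = ΔT/R_total = 57/0.02278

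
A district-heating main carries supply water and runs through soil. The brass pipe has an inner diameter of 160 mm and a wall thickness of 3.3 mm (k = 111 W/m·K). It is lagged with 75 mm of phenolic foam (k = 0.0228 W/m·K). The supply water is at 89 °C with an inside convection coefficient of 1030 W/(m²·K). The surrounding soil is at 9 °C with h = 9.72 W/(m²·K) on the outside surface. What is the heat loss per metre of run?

q′ ≈ 17.4 W/m

Per-layer cylindrical resistances, series-summed:
R_inner film = 1/(h_i·2πr₁L) = 1/(1030×2π×0.08×1) = 0.001931 K/W
R_brass pipe wall = ln(83.3/80)/(2π×111×1) = 5.796×10^-5 K/W
R_phenolic foam = ln(158.3/83.3)/(2π×0.0228×1) = 4.482 K/W
R_outer film = 1/(h_o·2πr_oL) = 1/(9.72×2π×0.1583×1) = 0.1034 K/W
R_total = 4.587 K/W
Q = ΔT/R_total = 80/4.587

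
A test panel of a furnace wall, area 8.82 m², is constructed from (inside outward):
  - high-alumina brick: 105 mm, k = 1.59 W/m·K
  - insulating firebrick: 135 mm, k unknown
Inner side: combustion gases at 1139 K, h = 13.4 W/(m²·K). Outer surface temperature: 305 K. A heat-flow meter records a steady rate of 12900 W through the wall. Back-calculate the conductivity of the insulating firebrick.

Model the wall as resistances in series:
R_inner film = 1/(h_i·A) = 1/(13.4×8.82) = 0.008461 K/W
R_high-alumina brick = L/(kA) = 0.105/(1.59×8.82) = 0.007487 K/W
Sum of known resistances R_other = 0.01595 K/W
Total R = ΔT/Q = 834/12900 = 0.06465 K/W
R_insulating firebrick = R_total − R_other = 0.0487 K/W
k = L/(R·A) = 0.135/(0.0487×8.82)

k ≈ 0.314 W/(m·K)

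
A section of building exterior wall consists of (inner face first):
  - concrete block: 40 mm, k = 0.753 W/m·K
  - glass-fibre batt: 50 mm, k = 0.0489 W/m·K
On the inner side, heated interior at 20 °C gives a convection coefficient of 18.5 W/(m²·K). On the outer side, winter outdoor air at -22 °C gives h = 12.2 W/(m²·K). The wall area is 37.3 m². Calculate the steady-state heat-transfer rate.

Q ≈ 1290 W

Model the wall as resistances in series:
R_inner film = 1/(h_i·A) = 1/(18.5×37.3) = 0.001449 K/W
R_concrete block = L/(kA) = 0.04/(0.753×37.3) = 0.001424 K/W
R_glass-fibre batt = L/(kA) = 0.05/(0.0489×37.3) = 0.02741 K/W
R_outer film = 1/(h_o·A) = 1/(12.2×37.3) = 0.002198 K/W
R_total = 0.03248 K/W
Q = ΔT / R_total = 42 / 0.03248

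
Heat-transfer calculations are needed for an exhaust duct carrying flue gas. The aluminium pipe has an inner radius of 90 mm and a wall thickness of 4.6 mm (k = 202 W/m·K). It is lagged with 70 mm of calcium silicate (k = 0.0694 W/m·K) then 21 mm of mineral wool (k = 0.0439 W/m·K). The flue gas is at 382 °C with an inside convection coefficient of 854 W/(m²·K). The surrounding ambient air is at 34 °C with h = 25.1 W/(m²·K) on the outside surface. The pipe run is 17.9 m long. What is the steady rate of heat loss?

Q ≈ 3580 W

Radial resistances (cylindrical: R_cond = ln(r_o/r_i)/(2πkL), R_conv = 1/(h·2πrL)):
R_inner film = 1/(h_i·2πr₁L) = 1/(854×2π×0.09×17.9) = 1.157×10^-4 K/W
R_aluminium pipe wall = ln(94.6/90)/(2π×202×17.9) = 2.194×10^-6 K/W
R_calcium silicate = ln(164.6/94.6)/(2π×0.0694×17.9) = 0.07096 K/W
R_mineral wool = ln(185.6/164.6)/(2π×0.0439×17.9) = 0.02432 K/W
R_outer film = 1/(h_o·2πr_oL) = 1/(25.1×2π×0.1856×17.9) = 0.001909 K/W
R_total = 0.09731 K/W
Q = ΔT/R_total = 348/0.09731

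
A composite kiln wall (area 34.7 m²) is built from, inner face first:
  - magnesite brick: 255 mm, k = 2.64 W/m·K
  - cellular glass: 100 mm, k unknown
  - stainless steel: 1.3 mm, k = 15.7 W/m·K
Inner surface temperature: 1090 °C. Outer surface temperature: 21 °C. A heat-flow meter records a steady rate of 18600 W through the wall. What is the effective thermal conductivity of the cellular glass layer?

k ≈ 0.0527 W/(m·K)

Series thermal resistances:
R_magnesite brick = L/(kA) = 0.255/(2.64×34.7) = 0.002784 K/W
R_stainless steel = L/(kA) = 0.0013/(15.7×34.7) = 2.386×10^-6 K/W
Sum of known resistances R_other = 0.002786 K/W
Total R = ΔT/Q = 1069/18600 = 0.05747 K/W
R_cellular glass = R_total − R_other = 0.05469 K/W
k = L/(R·A) = 0.1/(0.05469×34.7)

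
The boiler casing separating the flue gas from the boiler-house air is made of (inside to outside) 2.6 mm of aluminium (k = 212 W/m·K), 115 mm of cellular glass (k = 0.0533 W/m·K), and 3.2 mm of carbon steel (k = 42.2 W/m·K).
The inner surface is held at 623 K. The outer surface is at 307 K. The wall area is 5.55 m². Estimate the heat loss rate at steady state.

Q ≈ 813 W

Series thermal resistances:
R_aluminium = L/(kA) = 0.0026/(212×5.55) = 2.21×10^-6 K/W
R_cellular glass = L/(kA) = 0.115/(0.0533×5.55) = 0.3888 K/W
R_carbon steel = L/(kA) = 0.0032/(42.2×5.55) = 1.366×10^-5 K/W
R_total = 0.3888 K/W
Q = ΔT / R_total = 316 / 0.3888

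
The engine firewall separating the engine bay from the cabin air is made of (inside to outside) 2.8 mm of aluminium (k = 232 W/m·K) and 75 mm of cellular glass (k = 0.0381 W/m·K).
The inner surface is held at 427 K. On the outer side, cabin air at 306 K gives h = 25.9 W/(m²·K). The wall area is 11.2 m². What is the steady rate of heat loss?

Q ≈ 675 W

Thermal resistances in series:
R_aluminium = L/(kA) = 0.0028/(232×11.2) = 1.078×10^-6 K/W
R_cellular glass = L/(kA) = 0.075/(0.0381×11.2) = 0.1758 K/W
R_outer film = 1/(h_o·A) = 1/(25.9×11.2) = 0.003447 K/W
R_total = 0.1792 K/W
Q = ΔT / R_total = 121 / 0.1792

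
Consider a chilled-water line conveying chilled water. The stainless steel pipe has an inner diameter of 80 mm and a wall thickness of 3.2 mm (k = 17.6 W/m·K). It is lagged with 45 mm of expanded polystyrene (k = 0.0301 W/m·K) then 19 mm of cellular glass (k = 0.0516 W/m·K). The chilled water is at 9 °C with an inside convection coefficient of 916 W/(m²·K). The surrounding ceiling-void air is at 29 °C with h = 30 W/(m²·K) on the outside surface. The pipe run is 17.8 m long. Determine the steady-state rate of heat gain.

Cylindrical conduction, so R = ln(r₂/r₁)/(2πkL) per layer, in series:
R_inner film = 1/(h_i·2πr₁L) = 1/(916×2π×0.04×17.8) = 2.44×10^-4 K/W
R_stainless steel pipe wall = ln(43.2/40)/(2π×17.6×17.8) = 3.91×10^-5 K/W
R_expanded polystyrene = ln(88.2/43.2)/(2π×0.0301×17.8) = 0.212 K/W
R_cellular glass = ln(107.2/88.2)/(2π×0.0516×17.8) = 0.03381 K/W
R_outer film = 1/(h_o·2πr_oL) = 1/(30×2π×0.1072×17.8) = 0.00278 K/W
R_total = 0.2489 K/W
Q = ΔT/R_total = 20/0.2489

Q ≈ 80.4 W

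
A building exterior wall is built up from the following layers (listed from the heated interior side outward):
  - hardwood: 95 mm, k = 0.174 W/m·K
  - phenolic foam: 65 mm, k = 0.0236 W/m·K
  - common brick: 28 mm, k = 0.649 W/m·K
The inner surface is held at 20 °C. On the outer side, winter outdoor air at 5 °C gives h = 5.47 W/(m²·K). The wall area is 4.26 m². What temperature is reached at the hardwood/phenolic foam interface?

Using the resistance-network approach (series):
R_hardwood = L/(kA) = 0.095/(0.174×4.26) = 0.1282 K/W
R_phenolic foam = L/(kA) = 0.065/(0.0236×4.26) = 0.6465 K/W
R_common brick = L/(kA) = 0.028/(0.649×4.26) = 0.01013 K/W
R_outer film = 1/(h_o·A) = 1/(5.47×4.26) = 0.04291 K/W
R_total = 0.8277 K/W;  Q = ΔT/R_total = 15/0.8277 = 18.12 W
T_interface = T_inner − Q·ΣR(inner→interface) = 20 − 18.1×0.1282

T ≈ 17.7 °C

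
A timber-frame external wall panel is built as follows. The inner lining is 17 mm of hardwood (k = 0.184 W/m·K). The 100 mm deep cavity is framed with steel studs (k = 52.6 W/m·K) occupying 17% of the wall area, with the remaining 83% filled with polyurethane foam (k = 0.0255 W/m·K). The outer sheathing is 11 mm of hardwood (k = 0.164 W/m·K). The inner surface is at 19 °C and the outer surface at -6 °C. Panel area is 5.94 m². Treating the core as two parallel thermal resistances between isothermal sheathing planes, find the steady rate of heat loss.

Q ≈ 870 W

Sheathing layers in series; stud and cavity paths in parallel between them.
R_inner = 0.017/(0.184×5.94) = 0.01555 K/W
R_stud  = 0.1/(52.6×0.17×5.94) = 0.001883 K/W
R_cav   = 0.1/(0.0255×0.83×5.94) = 0.7954 K/W
1/R_core = 1/R_stud + 1/R_cav → R_core = 0.001878 K/W
R_outer = 0.011/(0.164×5.94) = 0.01129 K/W
R_total = 0.02872 K/W
Q = ΔT/R_total = 25/0.02872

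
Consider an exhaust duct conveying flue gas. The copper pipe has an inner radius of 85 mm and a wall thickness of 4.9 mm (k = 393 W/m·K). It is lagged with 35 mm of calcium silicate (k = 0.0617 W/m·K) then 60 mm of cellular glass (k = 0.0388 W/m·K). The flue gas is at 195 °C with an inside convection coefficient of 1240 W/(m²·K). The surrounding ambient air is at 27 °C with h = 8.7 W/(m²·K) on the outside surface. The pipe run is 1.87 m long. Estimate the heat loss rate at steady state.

Q ≈ 123 W

Per-layer cylindrical resistances, series-summed:
R_inner film = 1/(h_i·2πr₁L) = 1/(1240×2π×0.085×1.87) = 8.075×10^-4 K/W
R_copper pipe wall = ln(89.9/85)/(2π×393×1.87) = 1.214×10^-5 K/W
R_calcium silicate = ln(124.9/89.9)/(2π×0.0617×1.87) = 0.4536 K/W
R_cellular glass = ln(184.9/124.9)/(2π×0.0388×1.87) = 0.8605 K/W
R_outer film = 1/(h_o·2πr_oL) = 1/(8.7×2π×0.1849×1.87) = 0.05291 K/W
R_total = 1.368 K/W
Q = ΔT/R_total = 168/1.368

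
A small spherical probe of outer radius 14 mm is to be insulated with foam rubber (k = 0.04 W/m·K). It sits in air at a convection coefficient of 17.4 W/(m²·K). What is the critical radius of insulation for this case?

r_cr ≈ 4.6 mm

For a sphere r_cr = 2k/h = 2×0.04/17.4
r_cr = 4.6 mm; since the bare radius (14 mm) is above r_cr, any added insulation will reduce heat loss.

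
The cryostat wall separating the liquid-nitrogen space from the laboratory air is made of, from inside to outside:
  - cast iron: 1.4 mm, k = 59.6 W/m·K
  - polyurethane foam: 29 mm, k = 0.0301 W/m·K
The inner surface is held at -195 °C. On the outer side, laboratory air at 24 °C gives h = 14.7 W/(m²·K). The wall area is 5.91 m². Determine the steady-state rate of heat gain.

Q ≈ 1250 W

Series thermal resistances:
R_cast iron = L/(kA) = 0.0014/(59.6×5.91) = 3.975×10^-6 K/W
R_polyurethane foam = L/(kA) = 0.029/(0.0301×5.91) = 0.163 K/W
R_outer film = 1/(h_o·A) = 1/(14.7×5.91) = 0.01151 K/W
R_total = 0.1745 K/W
Q = ΔT / R_total = 219 / 0.1745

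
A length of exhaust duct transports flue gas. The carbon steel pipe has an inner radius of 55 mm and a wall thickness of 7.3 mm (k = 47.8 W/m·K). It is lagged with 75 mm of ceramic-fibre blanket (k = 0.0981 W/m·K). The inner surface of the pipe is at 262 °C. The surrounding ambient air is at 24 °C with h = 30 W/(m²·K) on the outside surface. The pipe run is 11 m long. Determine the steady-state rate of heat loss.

Radial resistances (cylindrical: R_cond = ln(r_o/r_i)/(2πkL), R_conv = 1/(h·2πrL)):
R_carbon steel pipe wall = ln(62.3/55)/(2π×47.8×11) = 3.772×10^-5 K/W
R_ceramic-fibre blanket = ln(137.3/62.3)/(2π×0.0981×11) = 0.1165 K/W
R_outer film = 1/(h_o·2πr_oL) = 1/(30×2π×0.1373×11) = 0.003513 K/W
R_total = 0.1201 K/W
Q = ΔT/R_total = 238/0.1201

Q ≈ 1980 W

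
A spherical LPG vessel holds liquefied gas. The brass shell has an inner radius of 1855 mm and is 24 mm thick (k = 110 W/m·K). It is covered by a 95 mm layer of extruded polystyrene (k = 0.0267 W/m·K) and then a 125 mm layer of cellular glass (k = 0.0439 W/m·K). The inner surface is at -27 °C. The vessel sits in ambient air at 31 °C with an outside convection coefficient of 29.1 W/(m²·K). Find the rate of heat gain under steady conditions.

Radial (spherical) resistances in series:
R_brass shell = (1/1.855 − 1/1.879)/(4π×110) = 4.981×10^-6 K/W
R_extruded polystyrene = (1/1.879 − 1/1.974)/(4π×0.0267) = 0.07634 K/W
R_cellular glass = (1/1.974 − 1/2.099)/(4π×0.0439) = 0.05469 K/W
R_outer film = 1/(h·4πr_o²) = 1/(29.1×4π×2.099²) = 6.207×10^-4 K/W
R_total = 0.1316 K/W
Q = ΔT/R_total = 58/0.1316

Q ≈ 441 W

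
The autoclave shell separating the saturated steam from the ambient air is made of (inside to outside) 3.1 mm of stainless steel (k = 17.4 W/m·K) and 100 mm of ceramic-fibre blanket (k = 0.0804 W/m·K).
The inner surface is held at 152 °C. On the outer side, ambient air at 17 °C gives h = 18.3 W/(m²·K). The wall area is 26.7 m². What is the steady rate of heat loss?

Thermal resistances in series:
R_stainless steel = L/(kA) = 0.0031/(17.4×26.7) = 6.673×10^-6 K/W
R_ceramic-fibre blanket = L/(kA) = 0.1/(0.0804×26.7) = 0.04658 K/W
R_outer film = 1/(h_o·A) = 1/(18.3×26.7) = 0.002047 K/W
R_total = 0.04864 K/W
Q = ΔT / R_total = 135 / 0.04864

Q ≈ 2780 W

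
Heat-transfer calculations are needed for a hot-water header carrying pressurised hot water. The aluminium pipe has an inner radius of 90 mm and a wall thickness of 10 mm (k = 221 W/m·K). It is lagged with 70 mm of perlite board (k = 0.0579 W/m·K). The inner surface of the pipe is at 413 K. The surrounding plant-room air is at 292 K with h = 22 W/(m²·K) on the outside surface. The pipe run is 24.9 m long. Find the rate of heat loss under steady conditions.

Q ≈ 2010 W

Per-layer cylindrical resistances, series-summed:
R_aluminium pipe wall = ln(100/90)/(2π×221×24.9) = 3.047×10^-6 K/W
R_perlite board = ln(170/100)/(2π×0.0579×24.9) = 0.05858 K/W
R_outer film = 1/(h_o·2πr_oL) = 1/(22×2π×0.17×24.9) = 0.001709 K/W
R_total = 0.06029 K/W
Q = ΔT/R_total = 121/0.06029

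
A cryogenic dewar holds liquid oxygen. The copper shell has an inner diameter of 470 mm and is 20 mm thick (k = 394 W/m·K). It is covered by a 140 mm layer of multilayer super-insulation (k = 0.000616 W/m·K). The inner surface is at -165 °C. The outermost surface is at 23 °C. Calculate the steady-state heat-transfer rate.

Each spherical layer contributes R = (1/r_i − 1/r_o)/(4πk):
R_copper shell = (1/0.235 − 1/0.255)/(4π×394) = 6.741×10^-5 K/W
R_multilayer super-insulation = (1/0.255 − 1/0.395)/(4π×0.000616) = 179.6 K/W
R_total = 179.6 K/W
Q = ΔT/R_total = 188/179.6

Q ≈ 1.05 W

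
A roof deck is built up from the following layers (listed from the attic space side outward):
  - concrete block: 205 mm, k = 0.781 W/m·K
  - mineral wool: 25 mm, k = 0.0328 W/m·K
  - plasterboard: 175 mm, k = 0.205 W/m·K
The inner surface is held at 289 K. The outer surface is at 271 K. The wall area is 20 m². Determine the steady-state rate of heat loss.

Using the resistance-network approach (series):
R_concrete block = L/(kA) = 0.205/(0.781×20) = 0.01312 K/W
R_mineral wool = L/(kA) = 0.025/(0.0328×20) = 0.03811 K/W
R_plasterboard = L/(kA) = 0.175/(0.205×20) = 0.04268 K/W
R_total = 0.09392 K/W
Q = ΔT / R_total = 18 / 0.09392

Q ≈ 192 W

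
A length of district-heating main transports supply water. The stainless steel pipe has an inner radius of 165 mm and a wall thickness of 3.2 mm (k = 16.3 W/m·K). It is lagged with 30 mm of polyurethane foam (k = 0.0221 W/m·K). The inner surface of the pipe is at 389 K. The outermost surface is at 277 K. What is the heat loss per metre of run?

Radial resistances (cylindrical: R_cond = ln(r_o/r_i)/(2πkL), R_conv = 1/(h·2πrL)):
R_stainless steel pipe wall = ln(168.2/165)/(2π×16.3×1) = 1.876×10^-4 K/W
R_polyurethane foam = ln(198.2/168.2)/(2π×0.0221×1) = 1.182 K/W
R_total = 1.182 K/W
Q = ΔT/R_total = 112/1.182

q′ ≈ 94.7 W/m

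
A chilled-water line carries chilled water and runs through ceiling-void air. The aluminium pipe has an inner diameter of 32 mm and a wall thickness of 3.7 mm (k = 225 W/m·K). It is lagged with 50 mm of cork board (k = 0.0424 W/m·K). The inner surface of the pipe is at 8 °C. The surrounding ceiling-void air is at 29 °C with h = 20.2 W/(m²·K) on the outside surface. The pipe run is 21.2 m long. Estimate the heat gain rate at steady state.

Cylindrical conduction, so R = ln(r₂/r₁)/(2πkL) per layer, in series:
R_aluminium pipe wall = ln(19.7/16)/(2π×225×21.2) = 6.941×10^-6 K/W
R_cork board = ln(69.7/19.7)/(2π×0.0424×21.2) = 0.2237 K/W
R_outer film = 1/(h_o·2πr_oL) = 1/(20.2×2π×0.0697×21.2) = 0.005332 K/W
R_total = 0.2291 K/W
Q = ΔT/R_total = 21/0.2291

Q ≈ 91.7 W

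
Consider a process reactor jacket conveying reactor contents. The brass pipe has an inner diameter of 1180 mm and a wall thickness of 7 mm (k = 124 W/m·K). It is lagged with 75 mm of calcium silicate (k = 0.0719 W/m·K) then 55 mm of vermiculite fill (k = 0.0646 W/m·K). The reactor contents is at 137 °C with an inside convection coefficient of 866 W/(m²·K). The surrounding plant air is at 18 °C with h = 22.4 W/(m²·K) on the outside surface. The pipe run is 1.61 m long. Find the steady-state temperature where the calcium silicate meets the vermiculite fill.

T ≈ 70 °C

For a radial system each layer contributes R = ln(r_out/r_in)/(2πkL); films add R = 1/(hA).
R_inner film = 1/(h_i·2πr₁L) = 1/(866×2π×0.59×1.61) = 1.935×10^-4 K/W
R_brass pipe wall = ln(597/590)/(2π×124×1.61) = 9.403×10^-6 K/W
R_calcium silicate = ln(672/597)/(2π×0.0719×1.61) = 0.1627 K/W
R_vermiculite fill = ln(727/672)/(2π×0.0646×1.61) = 0.1204 K/W
R_outer film = 1/(h_o·2πr_oL) = 1/(22.4×2π×0.727×1.61) = 0.00607 K/W
R_total = 0.2894 K/W
Q = ΔT/R_total = 119/0.2894
Q = 411 W
T_interface = T_inner − Q·ΣR(inner→interface) = 137 − 411×0.1629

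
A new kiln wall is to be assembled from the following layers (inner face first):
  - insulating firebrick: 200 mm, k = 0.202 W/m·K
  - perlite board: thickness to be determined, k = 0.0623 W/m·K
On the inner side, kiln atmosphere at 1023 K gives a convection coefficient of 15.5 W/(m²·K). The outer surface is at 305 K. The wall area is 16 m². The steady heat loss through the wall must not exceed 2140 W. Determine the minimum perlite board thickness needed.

Thermal resistances in series:
R_inner film = 1/(h_i·A) = 1/(15.5×16) = 0.004032 K/W
R_insulating firebrick = L/(kA) = 0.2/(0.202×16) = 0.06188 K/W
Sum of the known resistances R_other = 0.06591 K/W
Required total resistance R_tot = ΔT/Q_allow = 718/2140 = 0.3355 K/W
R_perlite board = R_tot − R_other = 0.2696 K/W
L = R·k·A = 0.2696×0.0623×16

L ≈ 269 mm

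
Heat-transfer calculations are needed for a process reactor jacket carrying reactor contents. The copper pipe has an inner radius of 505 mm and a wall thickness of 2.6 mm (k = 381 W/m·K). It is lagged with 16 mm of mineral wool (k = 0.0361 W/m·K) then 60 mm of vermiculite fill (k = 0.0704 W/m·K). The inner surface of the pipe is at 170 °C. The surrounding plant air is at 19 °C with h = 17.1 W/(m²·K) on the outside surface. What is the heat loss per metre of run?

Treating each annulus and film as a series resistance:
R_copper pipe wall = ln(507.6/505)/(2π×381×1) = 2.145×10^-6 K/W
R_mineral wool = ln(523.6/507.6)/(2π×0.0361×1) = 0.1368 K/W
R_vermiculite fill = ln(583.6/523.6)/(2π×0.0704×1) = 0.2453 K/W
R_outer film = 1/(h_o·2πr_oL) = 1/(17.1×2π×0.5836×1) = 0.01595 K/W
R_total = 0.398 K/W
Q = ΔT/R_total = 151/0.398

q′ ≈ 379 W/m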